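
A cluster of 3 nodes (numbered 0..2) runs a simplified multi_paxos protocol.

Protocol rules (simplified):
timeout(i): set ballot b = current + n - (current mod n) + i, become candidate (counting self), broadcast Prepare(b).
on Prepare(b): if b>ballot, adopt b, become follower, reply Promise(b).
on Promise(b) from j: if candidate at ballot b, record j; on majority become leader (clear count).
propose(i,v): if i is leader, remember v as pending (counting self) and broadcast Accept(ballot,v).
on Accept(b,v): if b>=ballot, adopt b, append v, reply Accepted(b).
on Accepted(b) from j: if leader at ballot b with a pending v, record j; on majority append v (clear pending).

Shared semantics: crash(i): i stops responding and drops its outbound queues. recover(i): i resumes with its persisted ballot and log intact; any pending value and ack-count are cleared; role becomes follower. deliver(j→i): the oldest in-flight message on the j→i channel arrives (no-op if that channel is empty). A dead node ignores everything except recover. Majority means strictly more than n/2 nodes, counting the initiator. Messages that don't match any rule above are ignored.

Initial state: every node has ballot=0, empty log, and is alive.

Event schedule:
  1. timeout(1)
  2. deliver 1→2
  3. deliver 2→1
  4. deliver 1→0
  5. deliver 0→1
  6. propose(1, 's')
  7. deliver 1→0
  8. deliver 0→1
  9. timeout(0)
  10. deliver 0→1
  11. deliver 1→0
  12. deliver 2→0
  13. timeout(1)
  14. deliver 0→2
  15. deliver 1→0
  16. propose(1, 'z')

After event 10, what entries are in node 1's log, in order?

s

1. timeout(1):  <1:cand b4 ->
2. deliver 1→2:  <2:foll b4 ->
3. deliver 2→1:  <1:lead b4 ->
4. deliver 1→0:  <0:foll b4 ->
5. deliver 0→1:  nop
6. propose(1,'s'):  nop
7. deliver 1→0:  <0:foll b4 s>
8. deliver 0→1:  <1:lead b4 s>
9. timeout(0):  <0:cand b6 s>
10. deliver 0→1:  <1:foll b6 s>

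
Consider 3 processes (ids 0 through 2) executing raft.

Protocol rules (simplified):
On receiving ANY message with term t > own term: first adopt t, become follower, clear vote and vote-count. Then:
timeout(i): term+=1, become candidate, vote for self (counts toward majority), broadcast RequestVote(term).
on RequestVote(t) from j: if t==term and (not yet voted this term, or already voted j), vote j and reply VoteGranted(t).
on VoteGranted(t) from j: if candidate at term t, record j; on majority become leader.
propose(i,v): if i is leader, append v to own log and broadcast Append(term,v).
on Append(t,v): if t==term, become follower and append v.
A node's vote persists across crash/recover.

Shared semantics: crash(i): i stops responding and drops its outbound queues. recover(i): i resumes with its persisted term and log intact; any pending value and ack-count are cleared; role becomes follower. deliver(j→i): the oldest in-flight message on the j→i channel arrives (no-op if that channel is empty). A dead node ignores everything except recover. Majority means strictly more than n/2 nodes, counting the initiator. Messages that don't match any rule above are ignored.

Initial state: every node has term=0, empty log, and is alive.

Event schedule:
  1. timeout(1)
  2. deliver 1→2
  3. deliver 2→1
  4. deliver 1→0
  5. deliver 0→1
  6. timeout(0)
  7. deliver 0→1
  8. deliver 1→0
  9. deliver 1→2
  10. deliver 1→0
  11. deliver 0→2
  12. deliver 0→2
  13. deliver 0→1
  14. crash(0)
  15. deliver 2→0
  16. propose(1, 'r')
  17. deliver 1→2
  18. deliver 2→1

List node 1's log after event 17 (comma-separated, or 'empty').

empty

e1 timeout(1): 1[cand,t=1,-]
e2 deliver 1→2: 2[foll,t=1,-]
e3 deliver 2→1: 1[lead,t=1,-]
e4 deliver 1→0: 0[foll,t=1,-]
e5 deliver 0→1: ·
e6 timeout(0): 0[cand,t=2,-]
e7 deliver 0→1: 1[foll,t=2,-]
e8 deliver 1→0: 0[lead,t=2,-]
e9 deliver 1→2: ·
e10 deliver 1→0: ·
e11 deliver 0→2: 2[foll,t=2,-]
e12 deliver 0→2: ·
e13 deliver 0→1: ·
e14 crash(0): 0[✗lead,t=2,-]
e15 deliver 2→0: ·
e16 propose(1,'r'): ·
e17 deliver 1→2: ·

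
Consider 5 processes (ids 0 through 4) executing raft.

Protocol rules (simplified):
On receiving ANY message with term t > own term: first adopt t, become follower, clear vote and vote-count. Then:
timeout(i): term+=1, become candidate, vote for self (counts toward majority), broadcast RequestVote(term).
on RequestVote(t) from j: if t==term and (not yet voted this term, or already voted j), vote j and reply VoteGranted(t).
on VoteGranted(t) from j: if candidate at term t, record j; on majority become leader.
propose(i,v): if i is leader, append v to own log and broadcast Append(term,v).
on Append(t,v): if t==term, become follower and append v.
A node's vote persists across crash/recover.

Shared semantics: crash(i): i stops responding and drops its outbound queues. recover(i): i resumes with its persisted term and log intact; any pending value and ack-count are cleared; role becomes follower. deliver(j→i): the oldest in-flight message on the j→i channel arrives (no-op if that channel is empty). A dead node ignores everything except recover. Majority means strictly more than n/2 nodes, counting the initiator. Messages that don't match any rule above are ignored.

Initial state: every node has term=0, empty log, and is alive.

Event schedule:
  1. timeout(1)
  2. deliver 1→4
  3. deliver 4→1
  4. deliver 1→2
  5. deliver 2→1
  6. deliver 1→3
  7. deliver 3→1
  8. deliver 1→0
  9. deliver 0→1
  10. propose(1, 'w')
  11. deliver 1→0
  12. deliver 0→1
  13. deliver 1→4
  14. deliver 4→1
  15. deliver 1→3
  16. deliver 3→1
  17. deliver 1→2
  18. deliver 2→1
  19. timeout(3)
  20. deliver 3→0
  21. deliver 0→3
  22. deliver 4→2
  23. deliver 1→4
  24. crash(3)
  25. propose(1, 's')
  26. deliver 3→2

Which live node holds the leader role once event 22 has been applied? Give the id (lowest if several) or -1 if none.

1

e1 timeout(1): 1[cand,t=1,-]
e2 deliver 1→4: 4[foll,t=1,-]
e3 deliver 4→1: ·
e4 deliver 1→2: 2[foll,t=1,-]
e5 deliver 2→1: 1[lead,t=1,-]
e6 deliver 1→3: 3[foll,t=1,-]
e7 deliver 3→1: ·
e8 deliver 1→0: 0[foll,t=1,-]
e9 deliver 0→1: ·
e10 propose(1,'w'): 1[lead,t=1,w]
e11 deliver 1→0: 0[foll,t=1,w]
e12 deliver 0→1: ·
e13 deliver 1→4: 4[foll,t=1,w]
e14 deliver 4→1: ·
e15 deliver 1→3: 3[foll,t=1,w]
e16 deliver 3→1: ·
e17 deliver 1→2: 2[foll,t=1,w]
e18 deliver 2→1: ·
e19 timeout(3): 3[cand,t=2,w]
e20 deliver 3→0: 0[foll,t=2,w]
e21 deliver 0→3: ·
e22 deliver 4→2: ·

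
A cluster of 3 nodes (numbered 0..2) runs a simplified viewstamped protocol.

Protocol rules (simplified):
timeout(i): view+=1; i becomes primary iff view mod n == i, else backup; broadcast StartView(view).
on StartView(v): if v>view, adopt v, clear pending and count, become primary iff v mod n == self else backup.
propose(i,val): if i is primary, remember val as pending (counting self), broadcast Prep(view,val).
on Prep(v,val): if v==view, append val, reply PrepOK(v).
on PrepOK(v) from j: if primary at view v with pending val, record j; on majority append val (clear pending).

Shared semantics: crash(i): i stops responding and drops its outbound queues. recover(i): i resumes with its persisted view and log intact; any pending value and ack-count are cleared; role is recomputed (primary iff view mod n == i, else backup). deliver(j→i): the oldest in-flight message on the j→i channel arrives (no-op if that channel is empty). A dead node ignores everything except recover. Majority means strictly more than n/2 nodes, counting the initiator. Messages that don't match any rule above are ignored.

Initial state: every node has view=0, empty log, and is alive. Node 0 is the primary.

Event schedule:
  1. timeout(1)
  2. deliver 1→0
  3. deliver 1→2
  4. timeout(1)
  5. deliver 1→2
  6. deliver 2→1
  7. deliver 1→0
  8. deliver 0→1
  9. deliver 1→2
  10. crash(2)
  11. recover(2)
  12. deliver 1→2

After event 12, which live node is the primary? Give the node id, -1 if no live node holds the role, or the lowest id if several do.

e1 timeout(1): 1[prim,v=1,-]
e2 deliver 1→0: 0[back,v=1,-]
e3 deliver 1→2: 2[back,v=1,-]
e4 timeout(1): 1[back,v=2,-]
e5 deliver 1→2: 2[prim,v=2,-]
e6 deliver 2→1: ·
e7 deliver 1→0: 0[back,v=2,-]
e8 deliver 0→1: ·
e9 deliver 1→2: ·
e10 crash(2): 2[✗prim,v=2,-]
e11 recover(2): 2[prim,v=2,-]
e12 deliver 1→2: ·

2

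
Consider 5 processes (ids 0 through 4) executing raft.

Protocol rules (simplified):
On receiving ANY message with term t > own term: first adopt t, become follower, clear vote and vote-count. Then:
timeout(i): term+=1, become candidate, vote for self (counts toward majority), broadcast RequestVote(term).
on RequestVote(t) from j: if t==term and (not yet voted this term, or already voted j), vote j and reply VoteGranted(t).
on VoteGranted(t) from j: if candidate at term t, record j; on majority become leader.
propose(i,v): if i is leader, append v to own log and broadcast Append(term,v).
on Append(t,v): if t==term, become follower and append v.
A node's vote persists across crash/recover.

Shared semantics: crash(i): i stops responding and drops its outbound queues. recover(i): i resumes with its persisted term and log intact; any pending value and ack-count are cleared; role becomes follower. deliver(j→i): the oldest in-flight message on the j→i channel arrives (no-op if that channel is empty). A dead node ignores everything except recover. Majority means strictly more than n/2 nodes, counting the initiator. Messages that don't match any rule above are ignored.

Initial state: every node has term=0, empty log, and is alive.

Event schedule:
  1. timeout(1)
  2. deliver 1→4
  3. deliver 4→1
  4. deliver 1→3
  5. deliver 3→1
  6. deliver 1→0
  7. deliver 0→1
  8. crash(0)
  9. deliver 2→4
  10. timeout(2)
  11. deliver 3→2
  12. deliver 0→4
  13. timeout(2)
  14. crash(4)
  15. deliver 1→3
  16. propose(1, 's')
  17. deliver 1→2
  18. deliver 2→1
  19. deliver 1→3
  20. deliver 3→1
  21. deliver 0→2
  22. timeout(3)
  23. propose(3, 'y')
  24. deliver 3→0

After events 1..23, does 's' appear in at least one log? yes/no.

yes

step 1 timeout(1): 1={cand,t=1,log=-}
step 2 deliver 1→4: 4={foll,t=1,log=-}
step 3 deliver 4→1: —
step 4 deliver 1→3: 3={foll,t=1,log=-}
step 5 deliver 3→1: 1={lead,t=1,log=-}
step 6 deliver 1→0: 0={foll,t=1,log=-}
step 7 deliver 0→1: —
step 8 crash(0): 0={✗foll,t=1,log=-}
step 9 deliver 2→4: —
step 10 timeout(2): 2={cand,t=1,log=-}
step 11 deliver 3→2: —
step 12 deliver 0→4: —
step 13 timeout(2): 2={cand,t=2,log=-}
step 14 crash(4): 4={✗foll,t=1,log=-}
step 15 deliver 1→3: —
step 16 propose(1,'s'): 1={lead,t=1,log=s}
step 17 deliver 1→2: —
step 18 deliver 2→1: —
step 19 deliver 1→3: 3={foll,t=1,log=s}
step 20 deliver 3→1: —
step 21 deliver 0→2: —
step 22 timeout(3): 3={cand,t=2,log=s}
step 23 propose(3,'y'): —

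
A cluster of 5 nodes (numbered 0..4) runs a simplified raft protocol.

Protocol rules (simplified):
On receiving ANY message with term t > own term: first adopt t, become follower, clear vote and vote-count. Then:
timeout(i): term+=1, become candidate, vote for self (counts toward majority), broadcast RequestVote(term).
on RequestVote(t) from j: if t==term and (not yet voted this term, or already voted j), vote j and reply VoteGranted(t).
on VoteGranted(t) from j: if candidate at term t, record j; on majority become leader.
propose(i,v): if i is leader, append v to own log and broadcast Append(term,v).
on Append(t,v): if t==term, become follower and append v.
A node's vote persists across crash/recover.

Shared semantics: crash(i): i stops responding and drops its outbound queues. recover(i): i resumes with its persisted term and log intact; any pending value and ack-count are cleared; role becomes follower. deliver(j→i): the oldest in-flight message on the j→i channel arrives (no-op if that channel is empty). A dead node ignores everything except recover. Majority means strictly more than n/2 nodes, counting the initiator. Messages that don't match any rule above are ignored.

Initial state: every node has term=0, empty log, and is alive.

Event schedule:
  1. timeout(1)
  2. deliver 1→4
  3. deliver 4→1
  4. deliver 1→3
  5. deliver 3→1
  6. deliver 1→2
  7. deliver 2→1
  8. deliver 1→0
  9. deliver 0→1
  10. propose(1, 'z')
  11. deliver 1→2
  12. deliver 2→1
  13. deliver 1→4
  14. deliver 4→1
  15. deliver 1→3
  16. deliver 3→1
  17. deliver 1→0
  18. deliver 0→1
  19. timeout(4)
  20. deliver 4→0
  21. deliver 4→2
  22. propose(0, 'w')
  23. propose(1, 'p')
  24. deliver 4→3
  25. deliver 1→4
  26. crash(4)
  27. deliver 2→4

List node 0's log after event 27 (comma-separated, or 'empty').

e1 timeout(1): 1[cand,t=1,-]
e2 deliver 1→4: 4[foll,t=1,-]
e3 deliver 4→1: ·
e4 deliver 1→3: 3[foll,t=1,-]
e5 deliver 3→1: 1[lead,t=1,-]
e6 deliver 1→2: 2[foll,t=1,-]
e7 deliver 2→1: ·
e8 deliver 1→0: 0[foll,t=1,-]
e9 deliver 0→1: ·
e10 propose(1,'z'): 1[lead,t=1,z]
e11 deliver 1→2: 2[foll,t=1,z]
e12 deliver 2→1: ·
e13 deliver 1→4: 4[foll,t=1,z]
e14 deliver 4→1: ·
e15 deliver 1→3: 3[foll,t=1,z]
e16 deliver 3→1: ·
e17 deliver 1→0: 0[foll,t=1,z]
e18 deliver 0→1: ·
e19 timeout(4): 4[cand,t=2,z]
e20 deliver 4→0: 0[foll,t=2,z]
e21 deliver 4→2: 2[foll,t=2,z]
e22 propose(0,'w'): ·
e23 propose(1,'p'): 1[lead,t=1,z,p]
e24 deliver 4→3: 3[foll,t=2,z]
e25 deliver 1→4: ·
e26 crash(4): 4[✗cand,t=2,z]
e27 deliver 2→4: ·

z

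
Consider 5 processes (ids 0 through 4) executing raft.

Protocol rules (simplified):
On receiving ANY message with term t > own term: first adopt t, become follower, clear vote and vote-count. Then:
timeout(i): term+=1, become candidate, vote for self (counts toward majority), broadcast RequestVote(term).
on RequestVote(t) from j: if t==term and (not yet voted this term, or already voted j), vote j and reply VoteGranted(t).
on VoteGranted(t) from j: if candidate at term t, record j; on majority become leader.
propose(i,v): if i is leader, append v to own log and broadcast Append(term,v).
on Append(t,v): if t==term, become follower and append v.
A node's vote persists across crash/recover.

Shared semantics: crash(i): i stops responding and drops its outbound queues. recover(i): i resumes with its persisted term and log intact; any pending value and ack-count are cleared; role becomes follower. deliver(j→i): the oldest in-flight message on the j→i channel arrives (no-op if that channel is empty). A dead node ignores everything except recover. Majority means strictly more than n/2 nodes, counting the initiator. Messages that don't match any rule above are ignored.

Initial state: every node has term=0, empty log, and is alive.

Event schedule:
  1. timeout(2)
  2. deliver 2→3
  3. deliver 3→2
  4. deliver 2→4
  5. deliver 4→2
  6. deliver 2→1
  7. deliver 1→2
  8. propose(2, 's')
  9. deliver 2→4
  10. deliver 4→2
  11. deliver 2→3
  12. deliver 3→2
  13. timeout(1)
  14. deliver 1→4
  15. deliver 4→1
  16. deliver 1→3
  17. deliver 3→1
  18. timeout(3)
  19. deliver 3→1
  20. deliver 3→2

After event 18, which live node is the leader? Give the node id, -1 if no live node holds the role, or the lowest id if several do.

step 1 timeout(2): 2={cand,t=1,log=-}
step 2 deliver 2→3: 3={foll,t=1,log=-}
step 3 deliver 3→2: —
step 4 deliver 2→4: 4={foll,t=1,log=-}
step 5 deliver 4→2: 2={lead,t=1,log=-}
step 6 deliver 2→1: 1={foll,t=1,log=-}
step 7 deliver 1→2: —
step 8 propose(2,'s'): 2={lead,t=1,log=s}
step 9 deliver 2→4: 4={foll,t=1,log=s}
step 10 deliver 4→2: —
step 11 deliver 2→3: 3={foll,t=1,log=s}
step 12 deliver 3→2: —
step 13 timeout(1): 1={cand,t=2,log=-}
step 14 deliver 1→4: 4={foll,t=2,log=s}
step 15 deliver 4→1: —
step 16 deliver 1→3: 3={foll,t=2,log=s}
step 17 deliver 3→1: 1={lead,t=2,log=-}
step 18 timeout(3): 3={cand,t=3,log=s}

1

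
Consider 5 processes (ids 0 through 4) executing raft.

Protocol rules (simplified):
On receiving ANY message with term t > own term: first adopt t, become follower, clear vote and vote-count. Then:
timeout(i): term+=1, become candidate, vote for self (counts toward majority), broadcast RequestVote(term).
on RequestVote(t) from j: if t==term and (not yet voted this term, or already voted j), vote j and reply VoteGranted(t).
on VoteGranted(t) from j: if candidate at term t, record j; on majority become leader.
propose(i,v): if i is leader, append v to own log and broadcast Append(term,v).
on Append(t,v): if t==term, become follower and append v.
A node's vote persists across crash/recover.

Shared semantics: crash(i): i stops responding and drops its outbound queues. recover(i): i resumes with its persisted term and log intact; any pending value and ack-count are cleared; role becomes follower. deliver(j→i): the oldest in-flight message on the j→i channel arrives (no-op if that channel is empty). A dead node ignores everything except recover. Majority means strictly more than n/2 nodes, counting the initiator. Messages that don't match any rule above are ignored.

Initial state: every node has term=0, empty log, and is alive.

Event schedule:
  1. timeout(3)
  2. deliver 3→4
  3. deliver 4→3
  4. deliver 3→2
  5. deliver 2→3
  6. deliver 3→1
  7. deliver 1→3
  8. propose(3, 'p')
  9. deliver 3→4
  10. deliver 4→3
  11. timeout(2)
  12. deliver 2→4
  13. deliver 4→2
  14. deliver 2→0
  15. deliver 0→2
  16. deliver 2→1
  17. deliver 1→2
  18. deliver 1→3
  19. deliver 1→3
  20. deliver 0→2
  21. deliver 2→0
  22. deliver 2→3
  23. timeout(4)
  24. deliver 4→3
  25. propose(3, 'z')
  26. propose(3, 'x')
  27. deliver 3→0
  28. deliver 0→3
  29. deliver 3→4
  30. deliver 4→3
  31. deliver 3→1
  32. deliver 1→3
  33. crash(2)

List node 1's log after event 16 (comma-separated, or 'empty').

after 1 — timeout(3): n3:cand/t1/[-]
after 2 — deliver 3→4: n4:foll/t1/[-]
after 3 — deliver 4→3: ·
after 4 — deliver 3→2: n2:foll/t1/[-]
after 5 — deliver 2→3: n3:lead/t1/[-]
after 6 — deliver 3→1: n1:foll/t1/[-]
after 7 — deliver 1→3: ·
after 8 — propose(3,'p'): n3:lead/t1/[p]
after 9 — deliver 3→4: n4:foll/t1/[p]
after 10 — deliver 4→3: ·
after 11 — timeout(2): n2:cand/t2/[-]
after 12 — deliver 2→4: n4:foll/t2/[p]
after 13 — deliver 4→2: ·
after 14 — deliver 2→0: n0:foll/t2/[-]
after 15 — deliver 0→2: n2:lead/t2/[-]
after 16 — deliver 2→1: n1:foll/t2/[-]

empty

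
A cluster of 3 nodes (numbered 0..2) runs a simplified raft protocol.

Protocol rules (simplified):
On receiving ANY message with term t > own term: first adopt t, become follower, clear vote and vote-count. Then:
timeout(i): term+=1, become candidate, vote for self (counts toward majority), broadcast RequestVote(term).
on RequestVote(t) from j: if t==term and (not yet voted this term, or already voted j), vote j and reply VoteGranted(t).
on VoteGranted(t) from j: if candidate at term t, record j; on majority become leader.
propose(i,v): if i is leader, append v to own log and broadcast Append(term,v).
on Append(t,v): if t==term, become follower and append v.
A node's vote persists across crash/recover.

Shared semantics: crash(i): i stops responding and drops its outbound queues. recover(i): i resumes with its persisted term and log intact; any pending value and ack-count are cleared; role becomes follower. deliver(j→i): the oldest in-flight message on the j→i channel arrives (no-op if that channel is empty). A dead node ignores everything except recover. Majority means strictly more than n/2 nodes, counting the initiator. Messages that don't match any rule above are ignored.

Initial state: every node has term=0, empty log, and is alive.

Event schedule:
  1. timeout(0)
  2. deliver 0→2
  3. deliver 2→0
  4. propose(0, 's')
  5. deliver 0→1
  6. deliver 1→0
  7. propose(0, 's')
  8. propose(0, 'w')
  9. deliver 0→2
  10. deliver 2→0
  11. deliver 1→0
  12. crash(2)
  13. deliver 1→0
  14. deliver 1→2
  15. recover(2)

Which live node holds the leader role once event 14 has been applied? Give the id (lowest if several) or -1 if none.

step 1 timeout(0): 0={cand,t=1,log=-}
step 2 deliver 0→2: 2={foll,t=1,log=-}
step 3 deliver 2→0: 0={lead,t=1,log=-}
step 4 propose(0,'s'): 0={lead,t=1,log=s}
step 5 deliver 0→1: 1={foll,t=1,log=-}
step 6 deliver 1→0: —
step 7 propose(0,'s'): 0={lead,t=1,log=s,s}
step 8 propose(0,'w'): 0={lead,t=1,log=s,s,w}
step 9 deliver 0→2: 2={foll,t=1,log=s}
step 10 deliver 2→0: —
step 11 deliver 1→0: —
step 12 crash(2): 2={✗foll,t=1,log=s}
step 13 deliver 1→0: —
step 14 deliver 1→2: —

0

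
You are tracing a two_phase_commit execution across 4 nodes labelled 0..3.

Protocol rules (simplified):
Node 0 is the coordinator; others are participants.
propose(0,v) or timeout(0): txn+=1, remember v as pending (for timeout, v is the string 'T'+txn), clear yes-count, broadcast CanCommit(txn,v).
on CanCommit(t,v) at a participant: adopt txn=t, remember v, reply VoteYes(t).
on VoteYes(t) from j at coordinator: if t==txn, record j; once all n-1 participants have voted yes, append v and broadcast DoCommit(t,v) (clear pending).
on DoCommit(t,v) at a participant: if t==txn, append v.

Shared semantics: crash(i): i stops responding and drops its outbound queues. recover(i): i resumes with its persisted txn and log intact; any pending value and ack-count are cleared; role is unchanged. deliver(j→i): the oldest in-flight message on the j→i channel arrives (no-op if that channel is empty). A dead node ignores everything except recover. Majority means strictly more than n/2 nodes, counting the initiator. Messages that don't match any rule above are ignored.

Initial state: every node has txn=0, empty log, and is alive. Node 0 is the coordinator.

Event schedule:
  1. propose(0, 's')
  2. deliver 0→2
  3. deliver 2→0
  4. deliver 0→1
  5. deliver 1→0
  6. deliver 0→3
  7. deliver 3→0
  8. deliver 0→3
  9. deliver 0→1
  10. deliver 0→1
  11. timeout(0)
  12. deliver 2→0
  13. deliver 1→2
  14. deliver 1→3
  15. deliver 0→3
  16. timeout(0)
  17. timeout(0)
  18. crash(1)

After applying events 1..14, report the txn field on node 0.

step 1 propose(0,'s'): 0={coor,t=1,log=-}
step 2 deliver 0→2: 2={part,t=1,log=-}
step 3 deliver 2→0: —
step 4 deliver 0→1: 1={part,t=1,log=-}
step 5 deliver 1→0: —
step 6 deliver 0→3: 3={part,t=1,log=-}
step 7 deliver 3→0: 0={coor,t=1,log=s}
step 8 deliver 0→3: 3={part,t=1,log=s}
step 9 deliver 0→1: 1={part,t=1,log=s}
step 10 deliver 0→1: —
step 11 timeout(0): 0={coor,t=2,log=s}
step 12 deliver 2→0: —
step 13 deliver 1→2: —
step 14 deliver 1→3: —

2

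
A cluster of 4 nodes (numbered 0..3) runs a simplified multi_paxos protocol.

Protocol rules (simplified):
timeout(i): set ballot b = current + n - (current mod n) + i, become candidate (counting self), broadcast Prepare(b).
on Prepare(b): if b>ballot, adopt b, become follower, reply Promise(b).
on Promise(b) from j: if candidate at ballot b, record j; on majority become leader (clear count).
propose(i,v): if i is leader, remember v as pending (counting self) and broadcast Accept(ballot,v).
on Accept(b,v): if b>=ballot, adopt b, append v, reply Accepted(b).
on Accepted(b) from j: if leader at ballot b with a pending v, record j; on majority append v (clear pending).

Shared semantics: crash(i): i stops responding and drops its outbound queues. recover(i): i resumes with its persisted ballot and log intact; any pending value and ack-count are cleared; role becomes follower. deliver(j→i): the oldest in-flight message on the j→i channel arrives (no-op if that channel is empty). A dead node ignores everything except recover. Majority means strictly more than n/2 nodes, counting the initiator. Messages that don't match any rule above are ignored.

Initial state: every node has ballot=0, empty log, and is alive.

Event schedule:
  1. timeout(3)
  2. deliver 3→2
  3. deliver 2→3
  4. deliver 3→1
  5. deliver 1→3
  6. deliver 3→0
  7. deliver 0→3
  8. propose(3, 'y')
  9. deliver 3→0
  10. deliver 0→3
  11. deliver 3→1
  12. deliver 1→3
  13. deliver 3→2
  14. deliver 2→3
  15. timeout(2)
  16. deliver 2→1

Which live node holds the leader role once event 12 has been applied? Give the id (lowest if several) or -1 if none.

[1] timeout(3) → N3(cand b7 [-])
[2] deliver 3→2 → N2(foll b7 [-])
[3] deliver 2→3 → ∅
[4] deliver 3→1 → N1(foll b7 [-])
[5] deliver 1→3 → N3(lead b7 [-])
[6] deliver 3→0 → N0(foll b7 [-])
[7] deliver 0→3 → ∅
[8] propose(3,'y') → ∅
[9] deliver 3→0 → N0(foll b7 [y])
[10] deliver 0→3 → ∅
[11] deliver 3→1 → N1(foll b7 [y])
[12] deliver 1→3 → N3(lead b7 [y])

3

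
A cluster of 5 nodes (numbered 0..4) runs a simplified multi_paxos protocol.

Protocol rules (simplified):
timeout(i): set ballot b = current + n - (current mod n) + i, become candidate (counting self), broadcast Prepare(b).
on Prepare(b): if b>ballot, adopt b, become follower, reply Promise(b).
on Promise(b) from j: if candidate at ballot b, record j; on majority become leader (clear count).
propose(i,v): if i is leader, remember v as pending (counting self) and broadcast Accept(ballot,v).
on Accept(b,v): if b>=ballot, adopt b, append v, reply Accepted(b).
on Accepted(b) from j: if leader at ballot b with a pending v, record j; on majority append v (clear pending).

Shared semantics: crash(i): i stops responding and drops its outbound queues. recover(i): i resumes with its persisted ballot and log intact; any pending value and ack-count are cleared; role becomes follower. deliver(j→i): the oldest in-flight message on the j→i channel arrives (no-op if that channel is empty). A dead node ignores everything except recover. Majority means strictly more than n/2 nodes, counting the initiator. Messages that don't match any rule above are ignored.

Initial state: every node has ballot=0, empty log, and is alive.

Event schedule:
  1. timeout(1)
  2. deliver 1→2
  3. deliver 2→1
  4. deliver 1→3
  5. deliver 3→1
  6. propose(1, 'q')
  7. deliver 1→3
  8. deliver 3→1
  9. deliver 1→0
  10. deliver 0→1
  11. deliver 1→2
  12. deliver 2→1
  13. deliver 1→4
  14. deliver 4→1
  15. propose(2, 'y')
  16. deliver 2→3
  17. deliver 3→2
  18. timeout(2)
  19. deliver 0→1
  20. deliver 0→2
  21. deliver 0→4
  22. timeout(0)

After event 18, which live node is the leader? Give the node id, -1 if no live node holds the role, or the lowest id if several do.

1

[1] timeout(1) → N1(cand b6 [-])
[2] deliver 1→2 → N2(foll b6 [-])
[3] deliver 2→1 → ∅
[4] deliver 1→3 → N3(foll b6 [-])
[5] deliver 3→1 → N1(lead b6 [-])
[6] propose(1,'q') → ∅
[7] deliver 1→3 → N3(foll b6 [q])
[8] deliver 3→1 → ∅
[9] deliver 1→0 → N0(foll b6 [-])
[10] deliver 0→1 → ∅
[11] deliver 1→2 → N2(foll b6 [q])
[12] deliver 2→1 → N1(lead b6 [q])
[13] deliver 1→4 → N4(foll b6 [-])
[14] deliver 4→1 → ∅
[15] propose(2,'y') → ∅
[16] deliver 2→3 → ∅
[17] deliver 3→2 → ∅
[18] timeout(2) → N2(cand b12 [q])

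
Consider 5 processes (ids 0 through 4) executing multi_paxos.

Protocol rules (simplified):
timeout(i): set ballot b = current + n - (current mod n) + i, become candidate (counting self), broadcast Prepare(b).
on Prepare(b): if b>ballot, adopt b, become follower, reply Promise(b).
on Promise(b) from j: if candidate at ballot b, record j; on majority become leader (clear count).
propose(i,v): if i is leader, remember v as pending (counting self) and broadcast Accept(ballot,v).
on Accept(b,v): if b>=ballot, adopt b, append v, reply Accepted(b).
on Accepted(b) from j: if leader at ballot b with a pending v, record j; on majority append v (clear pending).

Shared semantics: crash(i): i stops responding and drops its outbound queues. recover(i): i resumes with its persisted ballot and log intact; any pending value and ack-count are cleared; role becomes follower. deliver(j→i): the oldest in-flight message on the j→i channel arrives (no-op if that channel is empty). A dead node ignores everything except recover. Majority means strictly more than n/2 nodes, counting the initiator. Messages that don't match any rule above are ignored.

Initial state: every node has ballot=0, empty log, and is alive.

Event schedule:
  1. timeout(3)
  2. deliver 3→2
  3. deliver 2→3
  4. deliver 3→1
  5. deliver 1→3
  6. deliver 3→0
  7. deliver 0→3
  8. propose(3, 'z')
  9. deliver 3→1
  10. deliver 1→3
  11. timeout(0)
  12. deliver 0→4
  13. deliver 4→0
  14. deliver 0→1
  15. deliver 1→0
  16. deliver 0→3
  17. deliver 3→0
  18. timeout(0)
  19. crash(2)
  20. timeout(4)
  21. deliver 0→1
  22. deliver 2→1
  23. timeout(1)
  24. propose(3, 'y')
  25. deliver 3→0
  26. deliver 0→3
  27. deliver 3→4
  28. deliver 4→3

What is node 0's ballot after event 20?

15

1. timeout(3):  <3:cand b8 ->
2. deliver 3→2:  <2:foll b8 ->
3. deliver 2→3:  nop
4. deliver 3→1:  <1:foll b8 ->
5. deliver 1→3:  <3:lead b8 ->
6. deliver 3→0:  <0:foll b8 ->
7. deliver 0→3:  nop
8. propose(3,'z'):  nop
9. deliver 3→1:  <1:foll b8 z>
10. deliver 1→3:  nop
11. timeout(0):  <0:cand b10 ->
12. deliver 0→4:  <4:foll b10 ->
13. deliver 4→0:  nop
14. deliver 0→1:  <1:foll b10 z>
15. deliver 1→0:  <0:lead b10 ->
16. deliver 0→3:  <3:foll b10 ->
17. deliver 3→0:  nop
18. timeout(0):  <0:cand b15 ->
19. crash(2):  <2:✗foll b8 ->
20. timeout(4):  <4:cand b19 ->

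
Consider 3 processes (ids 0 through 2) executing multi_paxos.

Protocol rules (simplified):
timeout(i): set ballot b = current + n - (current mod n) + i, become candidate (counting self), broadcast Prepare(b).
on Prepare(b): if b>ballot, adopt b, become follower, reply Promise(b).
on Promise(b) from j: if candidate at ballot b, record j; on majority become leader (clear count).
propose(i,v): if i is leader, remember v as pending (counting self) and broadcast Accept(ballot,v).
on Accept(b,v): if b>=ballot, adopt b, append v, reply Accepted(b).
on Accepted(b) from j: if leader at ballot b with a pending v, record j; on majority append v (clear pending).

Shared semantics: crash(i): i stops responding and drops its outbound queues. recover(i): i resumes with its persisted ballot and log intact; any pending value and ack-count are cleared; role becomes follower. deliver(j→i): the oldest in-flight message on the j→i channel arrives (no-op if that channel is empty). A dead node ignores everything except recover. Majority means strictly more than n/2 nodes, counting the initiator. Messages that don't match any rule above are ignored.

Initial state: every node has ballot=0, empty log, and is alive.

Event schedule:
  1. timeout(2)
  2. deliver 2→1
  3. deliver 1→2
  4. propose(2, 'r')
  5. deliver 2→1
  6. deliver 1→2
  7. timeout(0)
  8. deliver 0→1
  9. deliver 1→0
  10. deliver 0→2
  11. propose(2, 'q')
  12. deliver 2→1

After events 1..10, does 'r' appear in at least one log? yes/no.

1. timeout(2):  <2:cand b5 ->
2. deliver 2→1:  <1:foll b5 ->
3. deliver 1→2:  <2:lead b5 ->
4. propose(2,'r'):  nop
5. deliver 2→1:  <1:foll b5 r>
6. deliver 1→2:  <2:lead b5 r>
7. timeout(0):  <0:cand b3 ->
8. deliver 0→1:  nop
9. deliver 1→0:  nop
10. deliver 0→2:  nop

yes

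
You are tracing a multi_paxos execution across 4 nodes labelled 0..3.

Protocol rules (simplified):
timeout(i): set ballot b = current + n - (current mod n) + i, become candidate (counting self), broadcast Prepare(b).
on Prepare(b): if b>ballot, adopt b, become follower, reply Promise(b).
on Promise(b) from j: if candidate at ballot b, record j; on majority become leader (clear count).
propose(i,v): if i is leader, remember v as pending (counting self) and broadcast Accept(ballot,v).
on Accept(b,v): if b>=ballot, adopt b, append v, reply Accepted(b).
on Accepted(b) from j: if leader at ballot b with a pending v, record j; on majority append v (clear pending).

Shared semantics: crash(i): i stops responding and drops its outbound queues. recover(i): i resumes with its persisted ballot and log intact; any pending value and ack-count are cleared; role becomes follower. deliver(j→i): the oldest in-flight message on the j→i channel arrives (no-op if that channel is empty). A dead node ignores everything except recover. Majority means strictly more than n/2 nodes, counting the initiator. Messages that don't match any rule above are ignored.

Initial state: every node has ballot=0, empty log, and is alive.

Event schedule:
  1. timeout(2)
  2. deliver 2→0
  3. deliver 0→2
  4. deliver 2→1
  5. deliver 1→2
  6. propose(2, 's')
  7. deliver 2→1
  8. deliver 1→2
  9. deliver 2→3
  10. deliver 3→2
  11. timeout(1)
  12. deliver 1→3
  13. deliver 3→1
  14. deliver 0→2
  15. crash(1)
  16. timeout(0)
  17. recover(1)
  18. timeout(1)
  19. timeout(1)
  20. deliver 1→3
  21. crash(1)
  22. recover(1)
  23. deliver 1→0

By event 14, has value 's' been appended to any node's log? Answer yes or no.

yes

e1 timeout(2): 2[cand,b=6,-]
e2 deliver 2→0: 0[foll,b=6,-]
e3 deliver 0→2: ·
e4 deliver 2→1: 1[foll,b=6,-]
e5 deliver 1→2: 2[lead,b=6,-]
e6 propose(2,'s'): ·
e7 deliver 2→1: 1[foll,b=6,s]
e8 deliver 1→2: ·
e9 deliver 2→3: 3[foll,b=6,-]
e10 deliver 3→2: ·
e11 timeout(1): 1[cand,b=9,s]
e12 deliver 1→3: 3[foll,b=9,-]
e13 deliver 3→1: ·
e14 deliver 0→2: ·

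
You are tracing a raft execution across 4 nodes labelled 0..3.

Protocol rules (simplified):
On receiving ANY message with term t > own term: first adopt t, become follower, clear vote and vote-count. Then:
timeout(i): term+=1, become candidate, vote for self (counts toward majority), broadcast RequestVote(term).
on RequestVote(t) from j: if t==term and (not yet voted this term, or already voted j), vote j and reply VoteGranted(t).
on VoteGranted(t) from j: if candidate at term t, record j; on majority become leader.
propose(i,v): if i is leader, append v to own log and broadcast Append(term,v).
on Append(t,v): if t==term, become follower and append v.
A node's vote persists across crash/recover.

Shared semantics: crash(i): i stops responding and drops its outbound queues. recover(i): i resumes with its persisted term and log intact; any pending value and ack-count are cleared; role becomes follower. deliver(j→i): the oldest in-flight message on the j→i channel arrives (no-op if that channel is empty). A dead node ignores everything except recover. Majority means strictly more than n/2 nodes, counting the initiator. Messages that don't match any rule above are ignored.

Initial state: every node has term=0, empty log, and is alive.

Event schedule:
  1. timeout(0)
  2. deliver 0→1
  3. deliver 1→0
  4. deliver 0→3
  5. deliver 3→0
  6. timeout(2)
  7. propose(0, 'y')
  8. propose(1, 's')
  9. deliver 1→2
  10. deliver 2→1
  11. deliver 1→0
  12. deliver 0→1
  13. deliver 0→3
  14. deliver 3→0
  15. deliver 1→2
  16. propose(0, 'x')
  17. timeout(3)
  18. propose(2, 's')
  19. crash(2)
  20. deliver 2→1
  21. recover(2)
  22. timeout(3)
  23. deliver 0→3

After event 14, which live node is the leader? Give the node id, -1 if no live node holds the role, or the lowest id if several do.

[1] timeout(0) → N0(cand t1 [-])
[2] deliver 0→1 → N1(foll t1 [-])
[3] deliver 1→0 → ∅
[4] deliver 0→3 → N3(foll t1 [-])
[5] deliver 3→0 → N0(lead t1 [-])
[6] timeout(2) → N2(cand t1 [-])
[7] propose(0,'y') → N0(lead t1 [y])
[8] propose(1,'s') → ∅
[9] deliver 1→2 → ∅
[10] deliver 2→1 → ∅
[11] deliver 1→0 → ∅
[12] deliver 0→1 → N1(foll t1 [y])
[13] deliver 0→3 → N3(foll t1 [y])
[14] deliver 3→0 → ∅

0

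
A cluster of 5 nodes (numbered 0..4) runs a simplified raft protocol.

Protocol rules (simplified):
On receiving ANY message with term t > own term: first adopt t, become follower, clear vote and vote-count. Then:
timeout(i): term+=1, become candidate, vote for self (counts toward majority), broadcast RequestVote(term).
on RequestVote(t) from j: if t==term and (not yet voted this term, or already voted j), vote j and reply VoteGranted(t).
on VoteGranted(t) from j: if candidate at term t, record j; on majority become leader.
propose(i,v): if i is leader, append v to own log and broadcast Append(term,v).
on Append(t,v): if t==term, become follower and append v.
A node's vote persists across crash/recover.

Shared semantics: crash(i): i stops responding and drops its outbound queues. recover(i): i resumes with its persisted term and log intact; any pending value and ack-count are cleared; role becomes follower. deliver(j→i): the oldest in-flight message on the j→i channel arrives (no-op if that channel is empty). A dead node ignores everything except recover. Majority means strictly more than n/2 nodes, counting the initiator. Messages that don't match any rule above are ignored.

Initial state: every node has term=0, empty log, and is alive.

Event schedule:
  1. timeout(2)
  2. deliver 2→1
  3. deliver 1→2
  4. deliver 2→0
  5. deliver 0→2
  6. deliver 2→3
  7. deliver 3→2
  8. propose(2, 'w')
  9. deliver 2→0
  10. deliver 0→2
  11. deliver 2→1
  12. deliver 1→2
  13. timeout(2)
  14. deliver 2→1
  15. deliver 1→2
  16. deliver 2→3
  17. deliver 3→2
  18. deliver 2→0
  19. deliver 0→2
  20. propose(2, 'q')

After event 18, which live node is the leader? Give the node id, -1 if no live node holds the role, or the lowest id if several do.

-1

[1] timeout(2) → N2(cand t1 [-])
[2] deliver 2→1 → N1(foll t1 [-])
[3] deliver 1→2 → ∅
[4] deliver 2→0 → N0(foll t1 [-])
[5] deliver 0→2 → N2(lead t1 [-])
[6] deliver 2→3 → N3(foll t1 [-])
[7] deliver 3→2 → ∅
[8] propose(2,'w') → N2(lead t1 [w])
[9] deliver 2→0 → N0(foll t1 [w])
[10] deliver 0→2 → ∅
[11] deliver 2→1 → N1(foll t1 [w])
[12] deliver 1→2 → ∅
[13] timeout(2) → N2(cand t2 [w])
[14] deliver 2→1 → N1(foll t2 [w])
[15] deliver 1→2 → ∅
[16] deliver 2→3 → N3(foll t1 [w])
[17] deliver 3→2 → ∅
[18] deliver 2→0 → N0(foll t2 [w])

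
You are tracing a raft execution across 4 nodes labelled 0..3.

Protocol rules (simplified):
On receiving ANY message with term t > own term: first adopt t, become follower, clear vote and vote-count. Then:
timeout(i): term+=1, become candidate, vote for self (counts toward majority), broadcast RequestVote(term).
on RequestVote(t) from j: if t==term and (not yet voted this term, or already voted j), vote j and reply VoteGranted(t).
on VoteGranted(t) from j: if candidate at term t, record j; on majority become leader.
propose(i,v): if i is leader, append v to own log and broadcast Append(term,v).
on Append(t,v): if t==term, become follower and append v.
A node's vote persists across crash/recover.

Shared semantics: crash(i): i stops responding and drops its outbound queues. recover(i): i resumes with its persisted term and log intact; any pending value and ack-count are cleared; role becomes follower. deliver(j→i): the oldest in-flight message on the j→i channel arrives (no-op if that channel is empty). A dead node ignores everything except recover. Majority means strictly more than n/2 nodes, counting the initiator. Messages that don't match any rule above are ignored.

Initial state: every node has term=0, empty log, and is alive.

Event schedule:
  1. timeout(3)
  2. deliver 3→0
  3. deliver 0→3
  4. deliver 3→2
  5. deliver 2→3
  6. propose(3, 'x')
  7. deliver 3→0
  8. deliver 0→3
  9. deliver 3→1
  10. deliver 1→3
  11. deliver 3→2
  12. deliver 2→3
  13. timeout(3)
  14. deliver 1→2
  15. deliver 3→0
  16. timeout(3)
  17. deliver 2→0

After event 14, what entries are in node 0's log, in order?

x

step 1 timeout(3): 3={cand,t=1,log=-}
step 2 deliver 3→0: 0={foll,t=1,log=-}
step 3 deliver 0→3: —
step 4 deliver 3→2: 2={foll,t=1,log=-}
step 5 deliver 2→3: 3={lead,t=1,log=-}
step 6 propose(3,'x'): 3={lead,t=1,log=x}
step 7 deliver 3→0: 0={foll,t=1,log=x}
step 8 deliver 0→3: —
step 9 deliver 3→1: 1={foll,t=1,log=-}
step 10 deliver 1→3: —
step 11 deliver 3→2: 2={foll,t=1,log=x}
step 12 deliver 2→3: —
step 13 timeout(3): 3={cand,t=2,log=x}
step 14 deliver 1→2: —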